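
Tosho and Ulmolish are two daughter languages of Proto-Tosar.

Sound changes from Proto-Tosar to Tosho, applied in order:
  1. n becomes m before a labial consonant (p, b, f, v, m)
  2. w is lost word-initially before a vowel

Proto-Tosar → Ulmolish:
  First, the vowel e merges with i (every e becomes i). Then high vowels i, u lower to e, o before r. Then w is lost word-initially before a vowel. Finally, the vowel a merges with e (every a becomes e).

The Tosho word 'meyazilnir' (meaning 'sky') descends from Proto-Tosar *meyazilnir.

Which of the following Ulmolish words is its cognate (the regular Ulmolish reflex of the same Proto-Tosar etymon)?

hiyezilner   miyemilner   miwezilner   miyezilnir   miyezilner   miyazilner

miyezilner

Ulmolish: *meyazilnir > miyazilnir > miyazilner > miyezilner  (by vowel merger, pre-rhotic lowering, vowel merger)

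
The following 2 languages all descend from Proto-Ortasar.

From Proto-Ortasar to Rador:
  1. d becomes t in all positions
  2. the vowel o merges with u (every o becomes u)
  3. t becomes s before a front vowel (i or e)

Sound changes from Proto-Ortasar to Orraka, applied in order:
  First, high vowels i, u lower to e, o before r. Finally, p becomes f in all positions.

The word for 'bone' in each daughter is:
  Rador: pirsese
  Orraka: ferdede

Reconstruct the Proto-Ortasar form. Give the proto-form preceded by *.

Position 1: Rador has p, Orraka has f. Rador preserves p here (none of its changes turn any other segment into p), so the proto-segment is *p.
Position 2: Rador has i, Orraka has e. Rador preserves i here (none of its changes turn any other segment into i), so the proto-segment is *i.
Position 4: Rador has s, Orraka has d. Orraka preserves d here (none of its changes turn any other segment into d), so the proto-segment is *d.
This points to *pirdede. Verify forward in each daughter:
Rador: start from *pirdede.
  rule 1 (unconditioned shift): pirdede → pirtete
  rule 2: no change — pirtete
  rule 3 (palatalisation): pirtete → pirsese
  ⇒ Rador pirsese
Orraka: start from *pirdede.
  rule 1 (pre-rhotic lowering): pirdede → perdede
  rule 2 (unconditioned shift): perdede → ferdede
  ⇒ Orraka ferdede
*pirdede is the unique common source.

*pirdede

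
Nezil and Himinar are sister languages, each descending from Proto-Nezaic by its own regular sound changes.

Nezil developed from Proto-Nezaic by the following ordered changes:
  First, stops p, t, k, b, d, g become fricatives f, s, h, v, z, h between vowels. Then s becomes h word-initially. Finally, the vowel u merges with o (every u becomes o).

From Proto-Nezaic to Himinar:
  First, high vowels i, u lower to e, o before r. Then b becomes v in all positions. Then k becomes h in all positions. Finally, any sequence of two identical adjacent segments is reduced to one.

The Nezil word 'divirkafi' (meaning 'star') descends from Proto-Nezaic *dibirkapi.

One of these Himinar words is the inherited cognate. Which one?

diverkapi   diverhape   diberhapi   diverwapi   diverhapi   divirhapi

diverhapi

Himinar: *dibirkapi > diberkapi > diverkapi > diverhapi  (by pre-rhotic lowering, unconditioned shift, unconditioned shift)
Among the options, 'diverhapi' alone shows every Himinar change applied in order.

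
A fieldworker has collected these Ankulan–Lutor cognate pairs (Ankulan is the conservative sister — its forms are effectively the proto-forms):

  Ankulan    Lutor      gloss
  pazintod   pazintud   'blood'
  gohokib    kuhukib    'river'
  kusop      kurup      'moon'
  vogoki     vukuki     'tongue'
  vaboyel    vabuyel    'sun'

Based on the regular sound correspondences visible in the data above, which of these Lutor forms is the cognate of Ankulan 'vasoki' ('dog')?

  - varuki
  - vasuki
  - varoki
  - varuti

kusop ~ kurup — Ankulan s corresponds to Lutor r between vowels (before a back vowel).
pazintod ~ pazintud, gohokib ~ kuhukib — Ankulan o corresponds to Lutor u after a consonant, before a consonant other than r, m, n, p, b, f, v.
Applying these to Ankulan 'vasoki':
  vasoki → varoki   (s→r between vowels (before a back vowel))
  varoki → varuki   (o→u after a consonant, before a consonant other than r, m, n, p, b, f, v)
So the Lutor cognate is 'varuki'.

varuki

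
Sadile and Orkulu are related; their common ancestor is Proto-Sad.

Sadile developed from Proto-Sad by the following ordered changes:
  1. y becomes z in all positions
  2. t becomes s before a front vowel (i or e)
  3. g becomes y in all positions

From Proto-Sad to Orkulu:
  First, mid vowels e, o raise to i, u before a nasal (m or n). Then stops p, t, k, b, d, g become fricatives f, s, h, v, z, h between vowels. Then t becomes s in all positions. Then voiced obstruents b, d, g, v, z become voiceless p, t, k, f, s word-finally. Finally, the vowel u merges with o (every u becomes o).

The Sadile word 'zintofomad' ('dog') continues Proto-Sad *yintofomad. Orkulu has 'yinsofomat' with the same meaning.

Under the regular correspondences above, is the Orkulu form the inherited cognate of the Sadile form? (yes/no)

Derive the expected Orkulu reflex of *yintofomad:
Orkulu: *yintofomad
  yintofomad → yintofumad   [pre-nasal raising]
  yintofumad (rule 2 does not apply)
  yintofumad → yinsofumad   [unconditioned shift]
  yinsofumad → yinsofumat   [final devoicing]
  yinsofumat → yinsofomat   [vowel merger]
  giving Orkulu yinsofomat.
Orkulu 'yinsofomat' matches the regular reflex exactly, so the pair is cognate.

yes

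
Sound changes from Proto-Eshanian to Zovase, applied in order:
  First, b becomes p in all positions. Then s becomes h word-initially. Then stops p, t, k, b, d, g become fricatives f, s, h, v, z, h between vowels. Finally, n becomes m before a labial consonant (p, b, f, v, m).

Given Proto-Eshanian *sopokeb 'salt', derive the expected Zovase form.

Zovase: *sopokeb
  sopokeb → sopokep   [unconditioned shift]
  sopokep → hopokep   [debuccalisation]
  hopokep → hofohep   [intervocalic lenition]
  hofohep (rule 4 does not apply)
  giving Zovase hofohep.

hofohep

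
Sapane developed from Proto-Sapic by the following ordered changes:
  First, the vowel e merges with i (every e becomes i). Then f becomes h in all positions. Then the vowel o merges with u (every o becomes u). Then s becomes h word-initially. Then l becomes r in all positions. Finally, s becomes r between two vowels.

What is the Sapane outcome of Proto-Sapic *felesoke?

hiriruki

Sapane: *felesoke
  felesoke → filisoki   [vowel merger]
  filisoki → hilisoki   [unconditioned shift]
  hilisoki → hilisuki   [vowel merger]
  hilisuki (rule 4 does not apply)
  hilisuki → hirisuki   [unconditioned shift]
  hirisuki → hiriruki   [rhotacism]
  giving Sapane hiriruki.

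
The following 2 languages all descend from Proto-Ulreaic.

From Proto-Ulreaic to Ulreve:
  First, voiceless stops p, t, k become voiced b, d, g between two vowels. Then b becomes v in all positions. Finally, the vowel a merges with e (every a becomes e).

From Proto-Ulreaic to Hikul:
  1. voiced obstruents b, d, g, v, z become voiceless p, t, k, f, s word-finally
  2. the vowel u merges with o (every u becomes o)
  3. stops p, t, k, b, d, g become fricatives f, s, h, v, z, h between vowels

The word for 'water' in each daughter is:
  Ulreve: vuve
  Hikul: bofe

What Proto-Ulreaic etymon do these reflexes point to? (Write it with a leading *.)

Position 3: Ulreve has v, Hikul has f. Taking the neighbouring segments as reconstructed: Ulreve v could go back to *p or *b or *v; Hikul f could go back to *p or *f — the one source consistent with every daughter is *p.
Position 2: Ulreve has u, Hikul has o. Ulreve preserves u here (none of its changes turn any other segment into u), so the proto-segment is *u.
Continuing position by position gives *bupe; check it forward:
Ulreve: *bupe
  bupe → bube   [intervocalic voicing]
  bube → vuve   [unconditioned shift]
  vuve (rule 3 does not apply)
  giving Ulreve vuve.
Hikul: *bupe > bope > bofe  (by vowel merger, intervocalic lenition)
No other proto-form is consistent with every reflex, so the reconstruction is *bupe.

*bupe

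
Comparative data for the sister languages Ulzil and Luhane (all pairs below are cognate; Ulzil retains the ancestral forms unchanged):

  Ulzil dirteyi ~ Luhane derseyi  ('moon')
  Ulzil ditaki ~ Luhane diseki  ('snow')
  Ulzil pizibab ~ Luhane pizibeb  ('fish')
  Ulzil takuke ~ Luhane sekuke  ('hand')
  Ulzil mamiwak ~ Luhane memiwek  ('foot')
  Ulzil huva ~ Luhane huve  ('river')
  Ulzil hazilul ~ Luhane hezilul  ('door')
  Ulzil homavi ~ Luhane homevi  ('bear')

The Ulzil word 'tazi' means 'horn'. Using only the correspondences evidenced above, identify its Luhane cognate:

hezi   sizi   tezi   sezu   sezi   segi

takuke ~ sekuke — Ulzil t corresponds to Luhane s word-initially before a back vowel.
ditaki ~ diseki, takuke ~ sekuke — Ulzil a corresponds to Luhane e after a consonant, before a consonant other than r, m, n, p, b, f, v.
Applying these to Ulzil 'tazi':
  tazi → sazi   (t→s word-initially before a back vowel)
  sazi → sezi   (a→e after a consonant, before a consonant other than r, m, n, p, b, f, v)
So the Luhane cognate is 'sezi'.

sezi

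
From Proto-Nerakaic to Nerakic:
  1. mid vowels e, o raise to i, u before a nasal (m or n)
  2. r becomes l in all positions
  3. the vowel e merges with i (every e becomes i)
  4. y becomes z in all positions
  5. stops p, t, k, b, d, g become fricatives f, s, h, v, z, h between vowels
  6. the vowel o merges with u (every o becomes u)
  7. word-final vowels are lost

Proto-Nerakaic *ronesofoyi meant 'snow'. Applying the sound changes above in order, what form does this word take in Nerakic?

lunisufuz

Nerakic: *ronesofoyi > runesofoyi > lunesofoyi > lunisofoyi > lunisofozi > lunisufuzi > lunisufuz  (by pre-nasal raising, unconditioned shift, vowel merger, unconditioned shift, vowel merger, apocope)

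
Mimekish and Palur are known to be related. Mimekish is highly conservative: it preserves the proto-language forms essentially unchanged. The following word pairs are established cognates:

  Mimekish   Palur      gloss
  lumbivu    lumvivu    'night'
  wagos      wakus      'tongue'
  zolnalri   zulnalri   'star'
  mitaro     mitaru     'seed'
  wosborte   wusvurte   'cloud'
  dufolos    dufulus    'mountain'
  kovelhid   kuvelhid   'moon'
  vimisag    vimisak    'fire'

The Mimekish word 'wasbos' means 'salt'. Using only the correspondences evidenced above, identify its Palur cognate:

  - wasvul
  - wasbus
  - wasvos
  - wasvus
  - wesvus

wasvus

wosborte ~ wusvurte — Mimekish b corresponds to Palur v after a consonant, before a back vowel.
wagos ~ wakus, zolnalri ~ zulnalri — Mimekish o corresponds to Palur u after a consonant, before a consonant other than r, m, n, p, b, f, v.
Applying these to Mimekish 'wasbos':
  wasbos → wasvos   (b→v after a consonant, before a back vowel)
  wasvos → wasvus   (o→u after a consonant, before a consonant other than r, m, n, p, b, f, v)
So the Palur cognate is 'wasvus'.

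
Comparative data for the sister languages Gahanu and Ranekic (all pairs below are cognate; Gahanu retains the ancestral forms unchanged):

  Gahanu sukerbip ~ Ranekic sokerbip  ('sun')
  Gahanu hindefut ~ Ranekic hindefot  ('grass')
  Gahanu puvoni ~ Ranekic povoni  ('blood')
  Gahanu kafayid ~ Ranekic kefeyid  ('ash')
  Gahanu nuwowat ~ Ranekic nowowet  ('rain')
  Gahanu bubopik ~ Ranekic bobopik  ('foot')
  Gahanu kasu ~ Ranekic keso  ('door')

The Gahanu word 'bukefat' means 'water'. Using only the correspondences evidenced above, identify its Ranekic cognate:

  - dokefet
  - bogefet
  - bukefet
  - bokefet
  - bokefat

bokefet

sukerbip ~ sokerbip, hindefut ~ hindefot — Gahanu u corresponds to Ranekic o after a consonant, before a consonant other than r, m, n, p, b, f, v.
kafayid ~ kefeyid, nuwowat ~ nowowet — Gahanu a corresponds to Ranekic e after a consonant, before a consonant other than r, m, n, p, b, f, v.
Applying these to Gahanu 'bukefat':
  bukefat → bokefat   (u→o after a consonant, before a consonant other than r, m, n, p, b, f, v)
  bokefat → bokefet   (a→e after a consonant, before a consonant other than r, m, n, p, b, f, v)
So the Ranekic cognate is 'bokefet'.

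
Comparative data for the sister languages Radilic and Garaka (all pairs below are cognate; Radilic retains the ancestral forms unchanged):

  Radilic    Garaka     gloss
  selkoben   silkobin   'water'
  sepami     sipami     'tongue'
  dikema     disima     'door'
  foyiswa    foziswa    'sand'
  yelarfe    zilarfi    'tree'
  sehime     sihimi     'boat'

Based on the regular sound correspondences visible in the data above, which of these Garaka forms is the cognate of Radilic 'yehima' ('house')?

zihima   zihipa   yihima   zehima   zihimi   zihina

yelarfe ~ zilarfi — Radilic y corresponds to Garaka z word-initially before a front vowel.
selkoben ~ silkobin, yelarfe ~ zilarfi — Radilic e corresponds to Garaka i after a consonant, before a consonant other than r, m, n, p, b, f, v.
Applying these to Radilic 'yehima':
  yehima → zehima   (y→z word-initially before a front vowel)
  zehima → zihima   (e→i after a consonant, before a consonant other than r, m, n, p, b, f, v)
So the Garaka cognate is 'zihima'.

zihima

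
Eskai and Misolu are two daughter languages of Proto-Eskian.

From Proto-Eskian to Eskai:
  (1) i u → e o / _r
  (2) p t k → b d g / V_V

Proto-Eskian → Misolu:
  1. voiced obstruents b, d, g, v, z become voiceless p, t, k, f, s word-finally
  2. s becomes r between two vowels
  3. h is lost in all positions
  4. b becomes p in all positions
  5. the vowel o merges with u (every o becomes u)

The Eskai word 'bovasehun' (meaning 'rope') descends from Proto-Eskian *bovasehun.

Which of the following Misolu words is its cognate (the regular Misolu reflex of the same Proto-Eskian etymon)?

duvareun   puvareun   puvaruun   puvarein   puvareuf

puvareun

Misolu: start from *bovasehun.
  rule 1: no change — bovasehun
  rule 2 (rhotacism): bovasehun → bovarehun
  rule 3 (h-loss): bovarehun → bovareun
  rule 4 (unconditioned shift): bovareun → povareun
  rule 5 (vowel merger): povareun → puvareun
  ⇒ Misolu puvareun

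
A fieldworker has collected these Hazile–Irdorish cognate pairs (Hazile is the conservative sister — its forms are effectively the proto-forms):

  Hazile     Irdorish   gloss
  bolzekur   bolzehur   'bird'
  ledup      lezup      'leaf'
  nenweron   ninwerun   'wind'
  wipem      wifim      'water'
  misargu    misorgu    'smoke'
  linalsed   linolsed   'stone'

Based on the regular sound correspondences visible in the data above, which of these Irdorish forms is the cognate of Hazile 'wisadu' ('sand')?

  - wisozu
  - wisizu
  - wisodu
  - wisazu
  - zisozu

wisozu

linalsed ~ linolsed — Hazile a corresponds to Irdorish o after a consonant, before a consonant other than r, m, n, p, b, f, v.
ledup ~ lezup — Hazile d corresponds to Irdorish z between vowels (before a back vowel).
Applying these to Hazile 'wisadu':
  wisadu → wisodu   (a→o after a consonant, before a consonant other than r, m, n, p, b, f, v)
  wisodu → wisozu   (d→z between vowels (before a back vowel))
So the Irdorish cognate is 'wisozu'.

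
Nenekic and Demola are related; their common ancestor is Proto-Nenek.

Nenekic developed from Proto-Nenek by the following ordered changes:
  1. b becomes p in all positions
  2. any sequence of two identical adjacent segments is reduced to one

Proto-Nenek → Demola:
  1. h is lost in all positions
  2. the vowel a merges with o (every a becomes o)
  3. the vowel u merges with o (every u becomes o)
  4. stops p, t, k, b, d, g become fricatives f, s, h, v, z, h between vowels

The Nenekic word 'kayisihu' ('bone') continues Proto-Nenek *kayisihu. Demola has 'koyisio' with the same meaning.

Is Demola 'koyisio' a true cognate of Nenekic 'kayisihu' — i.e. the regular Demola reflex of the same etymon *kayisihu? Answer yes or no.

Derive the expected Demola reflex of *kayisihu:
Demola: start from *kayisihu.
  rule 1 (h-loss): kayisihu → kayisiu
  rule 2 (vowel merger): kayisiu → koyisiu
  rule 3 (vowel merger): koyisiu → koyisio
  rule 4: no change — koyisio
  ⇒ Demola koyisio
Demola 'koyisio' matches the regular reflex exactly, so the pair is cognate.

yes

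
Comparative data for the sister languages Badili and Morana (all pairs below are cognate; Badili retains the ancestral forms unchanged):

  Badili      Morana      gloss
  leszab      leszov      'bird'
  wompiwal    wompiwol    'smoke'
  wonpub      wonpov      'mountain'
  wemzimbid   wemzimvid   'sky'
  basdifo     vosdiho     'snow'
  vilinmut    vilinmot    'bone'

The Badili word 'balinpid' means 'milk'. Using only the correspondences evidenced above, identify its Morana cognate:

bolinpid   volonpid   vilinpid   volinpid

volinpid

basdifo ~ vosdiho — Badili b corresponds to Morana v word-initially before a back vowel.
wompiwal ~ wompiwol, basdifo ~ vosdiho — Badili a corresponds to Morana o after a consonant, before a consonant other than r, m, n, p, b, f, v.
Applying these to Badili 'balinpid':
  balinpid → valinpid   (b→v word-initially before a back vowel)
  valinpid → volinpid   (a→o after a consonant, before a consonant other than r, m, n, p, b, f, v)
So the Morana cognate is 'volinpid'.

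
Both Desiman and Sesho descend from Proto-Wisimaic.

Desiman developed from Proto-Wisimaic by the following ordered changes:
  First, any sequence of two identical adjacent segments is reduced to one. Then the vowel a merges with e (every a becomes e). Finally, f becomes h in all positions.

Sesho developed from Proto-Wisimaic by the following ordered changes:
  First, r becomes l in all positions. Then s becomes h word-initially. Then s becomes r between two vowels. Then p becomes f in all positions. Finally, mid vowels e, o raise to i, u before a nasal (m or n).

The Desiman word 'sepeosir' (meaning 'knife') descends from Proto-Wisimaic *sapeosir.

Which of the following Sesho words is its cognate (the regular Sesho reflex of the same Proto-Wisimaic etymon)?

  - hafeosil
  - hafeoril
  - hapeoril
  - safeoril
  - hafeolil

hafeoril

Sesho: *sapeosir
  sapeosir → sapeosil   [unconditioned shift]
  sapeosil → hapeosil   [debuccalisation]
  hapeosil → hapeoril   [rhotacism]
  hapeoril → hafeoril   [unconditioned shift]
  hafeoril (rule 5 does not apply)
  giving Sesho hafeoril.
Among the options, 'hafeoril' alone shows every Sesho change applied in order.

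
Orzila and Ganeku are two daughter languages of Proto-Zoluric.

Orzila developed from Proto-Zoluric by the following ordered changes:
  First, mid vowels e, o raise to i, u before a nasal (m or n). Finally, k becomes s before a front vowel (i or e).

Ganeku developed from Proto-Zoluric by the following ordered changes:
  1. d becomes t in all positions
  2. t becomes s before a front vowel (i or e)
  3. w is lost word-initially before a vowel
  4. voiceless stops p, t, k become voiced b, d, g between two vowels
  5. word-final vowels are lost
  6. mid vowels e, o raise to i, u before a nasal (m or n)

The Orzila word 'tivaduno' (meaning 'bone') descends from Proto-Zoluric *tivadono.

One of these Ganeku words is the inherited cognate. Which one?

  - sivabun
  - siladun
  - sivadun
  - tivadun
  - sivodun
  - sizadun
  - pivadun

Ganeku: start from *tivadono.
  rule 1 (unconditioned shift): tivadono → tivatono
  rule 2 (palatalisation): tivatono → sivatono
  rule 3: no change — sivatono
  rule 4 (intervocalic voicing): sivatono → sivadono
  rule 5 (apocope): sivadono → sivadon
  rule 6 (pre-nasal raising): sivadon → sivadun
  ⇒ Ganeku sivadun
Only 'sivadun' matches the regular Ganeku development of *tivadono.

sivadun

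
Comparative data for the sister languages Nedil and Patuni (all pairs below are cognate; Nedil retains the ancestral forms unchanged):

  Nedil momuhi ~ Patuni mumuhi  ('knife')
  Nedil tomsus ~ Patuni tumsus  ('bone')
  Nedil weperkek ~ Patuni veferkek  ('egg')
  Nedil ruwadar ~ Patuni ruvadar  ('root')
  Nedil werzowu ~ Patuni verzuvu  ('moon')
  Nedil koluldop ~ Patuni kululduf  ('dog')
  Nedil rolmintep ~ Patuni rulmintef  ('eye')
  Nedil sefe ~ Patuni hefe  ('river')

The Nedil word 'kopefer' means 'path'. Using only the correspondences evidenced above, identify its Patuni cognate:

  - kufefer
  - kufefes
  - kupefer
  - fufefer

kufefer

koluldop ~ kululduf — Nedil o corresponds to Patuni u after a consonant, before a labial obstruent.
weperkek ~ veferkek — Nedil p corresponds to Patuni f between vowels (before a front vowel).
Applying these to Nedil 'kopefer':
  kopefer → kupefer   (o→u after a consonant, before a labial obstruent)
  kupefer → kufefer   (p→f between vowels (before a front vowel))
So the Patuni cognate is 'kufefer'.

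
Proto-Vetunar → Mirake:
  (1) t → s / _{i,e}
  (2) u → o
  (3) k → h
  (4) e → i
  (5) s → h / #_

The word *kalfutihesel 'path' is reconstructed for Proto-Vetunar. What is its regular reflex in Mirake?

halfosihisil

Mirake: start from *kalfutihesel.
  rule 1 (palatalisation): kalfutihesel → kalfusihesel
  rule 2 (vowel merger): kalfusihesel → kalfosihesel
  rule 3 (unconditioned shift): kalfosihesel → halfosihesel
  rule 4 (vowel merger): halfosihesel → halfosihisil
  rule 5: no change — halfosihisil
  ⇒ Mirake halfosihisil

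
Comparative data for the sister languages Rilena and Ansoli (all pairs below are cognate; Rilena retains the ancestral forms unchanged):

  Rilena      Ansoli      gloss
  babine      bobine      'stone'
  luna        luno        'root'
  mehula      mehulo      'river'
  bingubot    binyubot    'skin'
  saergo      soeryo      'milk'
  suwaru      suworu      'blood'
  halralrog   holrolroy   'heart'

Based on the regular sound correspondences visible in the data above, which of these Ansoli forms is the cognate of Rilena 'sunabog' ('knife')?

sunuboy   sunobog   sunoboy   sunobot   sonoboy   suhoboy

babine ~ bobine — Rilena a corresponds to Ansoli o after a consonant, before a labial obstruent.
halralrog ~ holrolroy — Rilena g corresponds to Ansoli y word-finally.
Applying these to Rilena 'sunabog':
  sunabog → sunobog   (a→o after a consonant, before a labial obstruent)
  sunobog → sunoboy   (g→y word-finally)
So the Ansoli cognate is 'sunoboy'.

sunoboy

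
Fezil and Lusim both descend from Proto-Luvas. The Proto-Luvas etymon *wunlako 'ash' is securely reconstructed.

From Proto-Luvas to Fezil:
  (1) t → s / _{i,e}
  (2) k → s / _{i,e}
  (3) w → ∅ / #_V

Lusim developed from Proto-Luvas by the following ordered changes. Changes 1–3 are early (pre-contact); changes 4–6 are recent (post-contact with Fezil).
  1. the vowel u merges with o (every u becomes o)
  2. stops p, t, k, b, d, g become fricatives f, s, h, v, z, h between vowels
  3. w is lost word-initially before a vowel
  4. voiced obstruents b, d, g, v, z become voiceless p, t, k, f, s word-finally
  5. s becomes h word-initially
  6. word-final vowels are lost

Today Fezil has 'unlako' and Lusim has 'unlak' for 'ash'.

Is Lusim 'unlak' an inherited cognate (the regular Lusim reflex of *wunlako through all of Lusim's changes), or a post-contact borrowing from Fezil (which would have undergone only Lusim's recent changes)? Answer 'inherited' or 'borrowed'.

borrowed

If inherited, *wunlako would pass through all of Lusim's changes:
Lusim: *wunlako > wonlako > wonlaho > onlaho > onlah  (by vowel merger, intervocalic lenition, glide loss, apocope)
If borrowed from Fezil 'unlako' after the early changes, it would undergo only the recent ones:
  rule 4 (final devoicing): no change (unlako)
  rule 5 (debuccalisation): no change (unlako)
  rule 6 (apocope): unlako → unlak
  ⇒ as a loan: unlak
Lusim 'unlak' matches the loan outcome 'unlak', not the inherited 'onlah' — it skipped the early Lusim changes, so it was borrowed from Fezil.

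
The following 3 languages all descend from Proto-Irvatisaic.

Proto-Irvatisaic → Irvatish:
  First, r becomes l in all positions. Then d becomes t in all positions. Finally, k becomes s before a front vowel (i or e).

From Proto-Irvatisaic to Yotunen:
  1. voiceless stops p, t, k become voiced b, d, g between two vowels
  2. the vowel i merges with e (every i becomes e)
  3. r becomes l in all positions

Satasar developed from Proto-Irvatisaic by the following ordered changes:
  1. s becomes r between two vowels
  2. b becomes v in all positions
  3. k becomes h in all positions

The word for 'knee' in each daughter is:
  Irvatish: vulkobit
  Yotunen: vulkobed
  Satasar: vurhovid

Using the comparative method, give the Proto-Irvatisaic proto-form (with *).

Position 6: Irvatish has b, Yotunen has b, Satasar has v. Irvatish preserves b here (none of its changes turn any other segment into b), so the proto-segment is *b.
Position 8: Irvatish has t, Yotunen has d, Satasar has d. Satasar preserves d here (none of its changes turn any other segment into d), so the proto-segment is *d.
Position 4: Irvatish has k, Yotunen has k, Satasar has h. Irvatish preserves k here (none of its changes turn any other segment into k), so the proto-segment is *k.
This points to *vurkobid. Verify forward in each daughter:
Irvatish: *vurkobid
  vurkobid → vulkobid   [unconditioned shift]
  vulkobid → vulkobit   [unconditioned shift]
  vulkobit (rule 3 does not apply)
  giving Irvatish vulkobit.
Yotunen: *vurkobid
  vurkobid (rule 1 does not apply)
  vurkobid → vurkobed   [vowel merger]
  vurkobed → vulkobed   [unconditioned shift]
  giving Yotunen vulkobed.
Satasar: start from *vurkobid.
  rule 1: no change — vurkobid
  rule 2 (unconditioned shift): vurkobid → vurkovid
  rule 3 (unconditioned shift): vurkovid → vurhovid
  ⇒ Satasar vurhovid
*vurkobid is the unique common source.

*vurkobid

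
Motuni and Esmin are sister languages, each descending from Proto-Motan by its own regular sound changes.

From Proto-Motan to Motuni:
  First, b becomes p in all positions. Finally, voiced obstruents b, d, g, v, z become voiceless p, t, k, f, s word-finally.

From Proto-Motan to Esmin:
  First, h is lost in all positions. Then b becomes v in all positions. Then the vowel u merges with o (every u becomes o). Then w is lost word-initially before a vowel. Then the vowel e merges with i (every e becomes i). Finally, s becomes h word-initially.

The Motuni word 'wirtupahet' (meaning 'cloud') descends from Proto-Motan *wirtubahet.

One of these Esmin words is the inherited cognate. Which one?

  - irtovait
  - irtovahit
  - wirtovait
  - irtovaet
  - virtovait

Esmin: start from *wirtubahet.
  rule 1 (h-loss): wirtubahet → wirtubaet
  rule 2 (unconditioned shift): wirtubaet → wirtuvaet
  rule 3 (vowel merger): wirtuvaet → wirtovaet
  rule 4 (glide loss): wirtovaet → irtovaet
  rule 5 (vowel merger): irtovaet → irtovait
  rule 6: no change — irtovait
  ⇒ Esmin irtovait
Only 'irtovait' matches the regular Esmin development of *wirtubahet.

irtovait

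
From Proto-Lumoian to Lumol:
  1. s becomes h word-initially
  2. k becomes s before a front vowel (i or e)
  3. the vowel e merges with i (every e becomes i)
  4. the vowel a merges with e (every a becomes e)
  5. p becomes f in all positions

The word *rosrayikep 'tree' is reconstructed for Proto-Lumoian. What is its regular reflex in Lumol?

rosreyisif

Lumol: *rosrayikep
  rosrayikep (rule 1 does not apply)
  rosrayikep → rosrayisep   [palatalisation]
  rosrayisep → rosrayisip   [vowel merger]
  rosrayisip → rosreyisip   [vowel merger]
  rosreyisip → rosreyisif   [unconditioned shift]
  giving Lumol rosreyisif.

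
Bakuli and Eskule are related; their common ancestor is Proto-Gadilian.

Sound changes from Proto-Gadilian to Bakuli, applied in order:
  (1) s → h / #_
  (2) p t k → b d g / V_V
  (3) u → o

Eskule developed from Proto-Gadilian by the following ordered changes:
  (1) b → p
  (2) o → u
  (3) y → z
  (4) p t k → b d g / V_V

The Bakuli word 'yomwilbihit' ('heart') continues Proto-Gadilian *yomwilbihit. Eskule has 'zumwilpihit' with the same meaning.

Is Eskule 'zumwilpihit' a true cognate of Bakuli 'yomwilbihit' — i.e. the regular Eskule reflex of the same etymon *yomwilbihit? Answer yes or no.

Derive the expected Eskule reflex of *yomwilbihit:
Eskule: *yomwilbihit > yomwilpihit > yumwilpihit > zumwilpihit  (by unconditioned shift, vowel merger, unconditioned shift)
Eskule 'zumwilpihit' matches the regular reflex exactly, so the pair is cognate.

yes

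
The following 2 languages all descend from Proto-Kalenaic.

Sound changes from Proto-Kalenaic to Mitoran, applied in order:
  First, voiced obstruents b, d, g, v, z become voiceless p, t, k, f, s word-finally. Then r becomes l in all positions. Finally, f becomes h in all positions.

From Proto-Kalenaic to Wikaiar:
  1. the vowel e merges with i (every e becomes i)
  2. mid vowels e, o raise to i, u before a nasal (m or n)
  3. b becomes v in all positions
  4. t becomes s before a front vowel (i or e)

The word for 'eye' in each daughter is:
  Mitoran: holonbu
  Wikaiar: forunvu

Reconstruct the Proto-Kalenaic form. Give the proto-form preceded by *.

Position 4: Mitoran has o, Wikaiar has u. Mitoran preserves o here (none of its changes turn any other segment into o), so the proto-segment is *o.
Position 1: Mitoran has h, Wikaiar has f. Wikaiar preserves f here (none of its changes turn any other segment into f), so the proto-segment is *f.
This points to *foronbu. Verify forward in each daughter:
Mitoran: *foronbu
  foronbu (rule 1 does not apply)
  foronbu → folonbu   [unconditioned shift]
  folonbu → holonbu   [unconditioned shift]
  giving Mitoran holonbu.
Wikaiar: start from *foronbu.
  rule 1: no change — foronbu
  rule 2 (pre-nasal raising): foronbu → forunbu
  rule 3 (unconditioned shift): forunbu → forunvu
  rule 4: no change — forunvu
  ⇒ Wikaiar forunvu
Only *foronbu yields all of Mitoran holonbu, Wikaiar forunvu.

*foronbu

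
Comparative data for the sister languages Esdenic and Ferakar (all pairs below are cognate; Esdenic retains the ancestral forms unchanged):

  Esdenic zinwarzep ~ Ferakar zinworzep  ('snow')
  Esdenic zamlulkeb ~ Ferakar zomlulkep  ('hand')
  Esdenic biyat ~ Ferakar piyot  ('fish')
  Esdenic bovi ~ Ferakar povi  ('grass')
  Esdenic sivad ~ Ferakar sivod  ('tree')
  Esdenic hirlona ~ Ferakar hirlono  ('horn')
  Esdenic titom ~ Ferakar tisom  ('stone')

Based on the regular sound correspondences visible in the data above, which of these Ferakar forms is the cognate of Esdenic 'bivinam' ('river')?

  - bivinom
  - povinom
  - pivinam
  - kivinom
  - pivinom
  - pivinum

pivinom

biyat ~ piyot — Esdenic b corresponds to Ferakar p word-initially before a front vowel.
zamlulkeb ~ zomlulkep — Esdenic a corresponds to Ferakar o after a consonant, before a nasal.
Applying these to Esdenic 'bivinam':
  bivinam → pivinam   (b→p word-initially before a front vowel)
  pivinam → pivinom   (a→o after a consonant, before a nasal)
So the Ferakar cognate is 'pivinom'.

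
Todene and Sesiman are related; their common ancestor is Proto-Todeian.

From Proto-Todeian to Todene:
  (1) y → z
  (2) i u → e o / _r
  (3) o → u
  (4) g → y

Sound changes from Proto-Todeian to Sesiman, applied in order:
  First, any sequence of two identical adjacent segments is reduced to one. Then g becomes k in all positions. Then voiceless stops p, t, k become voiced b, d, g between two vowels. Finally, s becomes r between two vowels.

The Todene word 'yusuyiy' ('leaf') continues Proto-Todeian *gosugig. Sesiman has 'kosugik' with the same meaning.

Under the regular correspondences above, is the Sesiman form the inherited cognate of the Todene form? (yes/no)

Derive the expected Sesiman reflex of *gosugig:
Sesiman: *gosugig > kosukik > kosugik > korugik  (by unconditioned shift, intervocalic voicing, rhotacism)
The regular Sesiman reflex would be 'korugik', but the attested form is 'kosugik'. The correspondence is irregular, so they are not cognates (the Sesiman form has a different source).

no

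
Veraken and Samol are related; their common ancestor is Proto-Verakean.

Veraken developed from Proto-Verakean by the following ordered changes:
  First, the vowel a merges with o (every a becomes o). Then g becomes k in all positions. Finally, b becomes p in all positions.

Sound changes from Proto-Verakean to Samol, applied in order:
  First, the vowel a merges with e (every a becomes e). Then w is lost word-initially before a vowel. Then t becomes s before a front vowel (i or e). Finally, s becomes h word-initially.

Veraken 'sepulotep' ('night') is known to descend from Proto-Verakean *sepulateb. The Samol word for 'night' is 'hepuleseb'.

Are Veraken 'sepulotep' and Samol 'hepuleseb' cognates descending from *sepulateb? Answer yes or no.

Derive the expected Samol reflex of *sepulateb:
Samol: *sepulateb
  sepulateb → sepuleteb   [vowel merger]
  sepuleteb (rule 2 does not apply)
  sepuleteb → sepuleseb   [palatalisation]
  sepuleseb → hepuleseb   [debuccalisation]
  giving Samol hepuleseb.
Samol 'hepuleseb' matches the regular reflex exactly, so the pair is cognate.

yes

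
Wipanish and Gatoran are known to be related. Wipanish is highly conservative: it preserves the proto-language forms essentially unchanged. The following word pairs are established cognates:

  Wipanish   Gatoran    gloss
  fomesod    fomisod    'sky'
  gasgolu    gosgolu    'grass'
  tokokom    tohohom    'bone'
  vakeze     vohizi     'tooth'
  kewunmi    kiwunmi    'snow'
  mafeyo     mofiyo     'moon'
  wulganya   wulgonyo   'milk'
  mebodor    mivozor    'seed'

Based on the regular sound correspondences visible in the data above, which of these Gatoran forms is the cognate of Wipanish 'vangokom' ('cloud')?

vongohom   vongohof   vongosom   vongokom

wulganya ~ wulgonyo — Wipanish a corresponds to Gatoran o after a consonant, before a nasal.
tokokom ~ tohohom — Wipanish k corresponds to Gatoran h between vowels (before a back vowel).
Applying these to Wipanish 'vangokom':
  vangokom → vongokom   (a→o after a consonant, before a nasal)
  vongokom → vongohom   (k→h between vowels (before a back vowel))
So the Gatoran cognate is 'vongohom'.

vongohom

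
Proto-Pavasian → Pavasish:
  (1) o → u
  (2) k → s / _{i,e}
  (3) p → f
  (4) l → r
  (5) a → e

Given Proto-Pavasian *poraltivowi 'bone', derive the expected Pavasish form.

Pavasish: *poraltivowi > puraltivuwi > furaltivuwi > furartivuwi > furertivuwi  (by vowel merger, unconditioned shift, unconditioned shift, vowel merger)

furertivuwi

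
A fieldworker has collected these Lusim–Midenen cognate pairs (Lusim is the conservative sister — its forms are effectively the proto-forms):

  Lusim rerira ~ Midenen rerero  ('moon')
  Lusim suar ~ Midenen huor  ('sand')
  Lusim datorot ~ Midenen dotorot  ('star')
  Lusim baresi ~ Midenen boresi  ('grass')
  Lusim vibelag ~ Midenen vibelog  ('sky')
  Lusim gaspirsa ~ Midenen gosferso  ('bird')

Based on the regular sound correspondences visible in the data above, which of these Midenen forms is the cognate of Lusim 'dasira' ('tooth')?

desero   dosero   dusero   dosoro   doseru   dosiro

datorot ~ dotorot, vibelag ~ vibelog — Lusim a corresponds to Midenen o after a consonant, before a consonant other than r, m, n, p, b, f, v.
rerira ~ rerero, gaspirsa ~ gosferso — Lusim i corresponds to Midenen e after a consonant, before r.
rerira ~ rerero, gaspirsa ~ gosferso — Lusim a corresponds to Midenen o word-finally.
Applying these to Lusim 'dasira':
  dasira → dosira   (a→o after a consonant, before a consonant other than r, m, n, p, b, f, v)
  dosira → dosera   (i→e after a consonant, before r)
  dosera → dosero   (a→o word-finally)
So the Midenen cognate is 'dosero'.

dosero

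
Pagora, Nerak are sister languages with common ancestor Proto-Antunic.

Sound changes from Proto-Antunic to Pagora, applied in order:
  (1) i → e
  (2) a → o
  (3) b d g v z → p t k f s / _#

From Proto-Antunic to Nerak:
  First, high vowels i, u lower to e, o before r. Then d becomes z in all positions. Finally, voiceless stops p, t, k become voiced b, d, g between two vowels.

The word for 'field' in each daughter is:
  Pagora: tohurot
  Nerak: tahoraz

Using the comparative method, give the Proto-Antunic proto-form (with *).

Position 6: Pagora has o, Nerak has a. Nerak preserves a here (none of its changes turn any other segment into a), so the proto-segment is *a.
Position 4: Pagora has u, Nerak has o. Pagora preserves u here (none of its changes turn any other segment into u), so the proto-segment is *u.
Position 7: Pagora has t, Nerak has z. Taking the neighbouring segments as reconstructed: Pagora t could go back to *t or *d; Nerak z could go back to *d or *z — the one source consistent with every daughter is *d.
This points to *tahurad. Verify forward in each daughter:
Pagora: start from *tahurad.
  rule 1: no change — tahurad
  rule 2 (vowel merger): tahurad → tohurod
  rule 3 (final devoicing): tohurod → tohurot
  ⇒ Pagora tohurot
Nerak: *tahurad > tahorad > tahoraz  (by pre-rhotic lowering, unconditioned shift)
Only *tahurad yields all of Pagora tohurot, Nerak tahoraz.

*tahurad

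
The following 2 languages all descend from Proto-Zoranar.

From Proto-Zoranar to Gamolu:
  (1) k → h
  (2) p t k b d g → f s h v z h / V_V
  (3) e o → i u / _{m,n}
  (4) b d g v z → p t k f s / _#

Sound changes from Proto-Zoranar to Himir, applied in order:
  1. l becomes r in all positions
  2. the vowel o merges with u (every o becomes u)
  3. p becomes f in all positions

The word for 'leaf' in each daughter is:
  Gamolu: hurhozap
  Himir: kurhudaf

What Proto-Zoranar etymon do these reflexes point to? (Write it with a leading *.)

Position 1: Gamolu has h, Himir has k. Himir preserves k here (none of its changes turn any other segment into k), so the proto-segment is *k.
Position 5: Gamolu has o, Himir has u. Gamolu preserves o here (none of its changes turn any other segment into o), so the proto-segment is *o.
Verify the candidate proto-form against each daughter:
Gamolu: *kurhodap > hurhodap > hurhozap  (by unconditioned shift, intervocalic lenition)
Himir: *kurhodap > kurhudap > kurhudaf  (by vowel merger, unconditioned shift)
Only *kurhodap yields all of Gamolu hurhozap, Himir kurhudaf.

*kurhodap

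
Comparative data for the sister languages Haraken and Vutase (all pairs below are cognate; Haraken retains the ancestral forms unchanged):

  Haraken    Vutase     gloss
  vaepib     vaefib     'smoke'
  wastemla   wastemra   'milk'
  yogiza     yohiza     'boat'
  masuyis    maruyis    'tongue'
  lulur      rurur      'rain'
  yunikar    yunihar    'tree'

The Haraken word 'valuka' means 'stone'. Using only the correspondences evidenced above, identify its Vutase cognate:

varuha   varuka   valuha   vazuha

varuha

lulur ~ rurur — Haraken l corresponds to Vutase r between vowels (before a back vowel).
yunikar ~ yunihar — Haraken k corresponds to Vutase h between vowels (before a back vowel).
Applying these to Haraken 'valuka':
  valuka → varuka   (l→r between vowels (before a back vowel))
  varuka → varuha   (k→h between vowels (before a back vowel))
So the Vutase cognate is 'varuha'.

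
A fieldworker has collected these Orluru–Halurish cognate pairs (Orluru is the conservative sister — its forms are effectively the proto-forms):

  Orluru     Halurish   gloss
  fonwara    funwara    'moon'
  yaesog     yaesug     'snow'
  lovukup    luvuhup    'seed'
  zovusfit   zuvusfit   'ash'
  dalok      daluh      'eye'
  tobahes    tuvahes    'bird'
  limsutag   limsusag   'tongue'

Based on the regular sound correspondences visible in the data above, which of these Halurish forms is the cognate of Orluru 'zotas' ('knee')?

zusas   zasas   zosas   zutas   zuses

yaesog ~ yaesug, dalok ~ daluh — Orluru o corresponds to Halurish u after a consonant, before a consonant other than r, m, n, p, b, f, v.
limsutag ~ limsusag — Orluru t corresponds to Halurish s between vowels (before a back vowel).
Applying these to Orluru 'zotas':
  zotas → zutas   (o→u after a consonant, before a consonant other than r, m, n, p, b, f, v)
  zutas → zusas   (t→s between vowels (before a back vowel))
So the Halurish cognate is 'zusas'.

zusas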